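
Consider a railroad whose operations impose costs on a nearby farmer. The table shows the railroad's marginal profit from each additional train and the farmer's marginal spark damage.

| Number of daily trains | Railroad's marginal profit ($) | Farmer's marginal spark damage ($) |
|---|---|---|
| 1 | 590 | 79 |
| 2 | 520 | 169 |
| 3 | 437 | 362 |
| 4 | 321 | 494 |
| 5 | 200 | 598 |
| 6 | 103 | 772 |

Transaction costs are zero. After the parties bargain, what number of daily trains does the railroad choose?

3

Bargaining reaches the level where marginal profit last exceeds marginal spark damage.
That holds through level 3 (437 ≥ 362) but not at 4 (321 < 494).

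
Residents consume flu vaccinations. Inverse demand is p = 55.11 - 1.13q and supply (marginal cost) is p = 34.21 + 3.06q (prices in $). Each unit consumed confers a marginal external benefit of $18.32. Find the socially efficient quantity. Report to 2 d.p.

Social marginal benefit = demand + MEB = 73.43 - 1.13q.
Set SMB = MC: 73.43 - 1.13q = 34.21 + 3.06q → q* = 9.3604.

q* = 9.36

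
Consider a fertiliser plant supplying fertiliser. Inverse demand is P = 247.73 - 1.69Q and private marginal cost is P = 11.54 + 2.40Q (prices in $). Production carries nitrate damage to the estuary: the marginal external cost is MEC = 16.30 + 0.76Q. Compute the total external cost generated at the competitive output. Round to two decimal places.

$2208.54

Market equilibrium (private): 11.54 + 2.40Q = 247.73 - 1.69Q → Q_m = 57.7482.
Total external cost = ∫₀^{Q_m} (16.30 + 0.76Q) dQ = 16.30×57.7482 + ½×0.76×57.7482² = 2208.5404.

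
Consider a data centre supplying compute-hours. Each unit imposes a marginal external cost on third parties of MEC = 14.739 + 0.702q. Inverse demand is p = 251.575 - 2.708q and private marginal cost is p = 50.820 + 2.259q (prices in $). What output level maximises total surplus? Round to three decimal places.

Social marginal cost = private MC + MEC = 65.559 + 2.961q.
Set SMC = demand: 65.559 + 2.961q = 251.575 - 2.708q → q* = 32.8128.

q* = 32.813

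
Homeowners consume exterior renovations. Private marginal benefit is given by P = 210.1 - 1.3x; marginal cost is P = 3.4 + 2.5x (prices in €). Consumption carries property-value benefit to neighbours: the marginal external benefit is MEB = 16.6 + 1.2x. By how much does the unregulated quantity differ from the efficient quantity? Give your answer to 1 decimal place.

31.5 units

Market equilibrium (private): 3.4 + 2.5x = 210.1 - 1.3x → x_m = 54.3947.
Social marginal benefit = demand + MEB = 226.7 - 0.1x.
Set SMB = MC: 226.7 - 0.1x = 3.4 + 2.5x → x* = 85.8846.
Gap = |54.3947 − 85.8846| = 31.4899.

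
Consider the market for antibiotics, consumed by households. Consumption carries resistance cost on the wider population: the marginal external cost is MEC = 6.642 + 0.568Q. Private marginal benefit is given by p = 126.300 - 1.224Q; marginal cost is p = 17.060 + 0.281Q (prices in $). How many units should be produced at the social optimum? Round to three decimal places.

Social marginal benefit = demand − MEC = 119.658 - 1.792Q.
Set SMB = MC: 119.658 - 1.792Q = 17.060 + 0.281Q → Q* = 49.4925.

Q* = 49.493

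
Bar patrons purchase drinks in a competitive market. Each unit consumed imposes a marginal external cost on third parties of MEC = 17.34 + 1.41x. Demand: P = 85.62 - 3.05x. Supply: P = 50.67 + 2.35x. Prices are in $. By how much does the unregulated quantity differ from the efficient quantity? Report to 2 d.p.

Market equilibrium (private): 50.67 + 2.35x = 85.62 - 3.05x → x_m = 6.4722.
Social marginal benefit = demand − MEC = 68.28 - 4.46x.
Set SMB = MC: 68.28 - 4.46x = 50.67 + 2.35x → x* = 2.5859.
Gap = |6.4722 − 2.5859| = 3.8863.

3.89 units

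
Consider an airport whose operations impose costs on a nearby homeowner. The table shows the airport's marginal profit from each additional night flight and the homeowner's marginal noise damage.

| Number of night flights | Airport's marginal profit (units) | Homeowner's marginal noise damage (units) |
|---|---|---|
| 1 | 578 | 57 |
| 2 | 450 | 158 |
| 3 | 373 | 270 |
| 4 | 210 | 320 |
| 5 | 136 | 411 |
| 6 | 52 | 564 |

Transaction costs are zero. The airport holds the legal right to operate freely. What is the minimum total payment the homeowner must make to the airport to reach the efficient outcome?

398

Left alone the airport would choose level 6 (marginal profit stays positive).
Efficient level: k* = 3 (marginal profit ≥ marginal noise damage through 3).
The homeowner must at least cover the airport's forgone profit from cutting 6→3: 210 + 136 + 52 = 398.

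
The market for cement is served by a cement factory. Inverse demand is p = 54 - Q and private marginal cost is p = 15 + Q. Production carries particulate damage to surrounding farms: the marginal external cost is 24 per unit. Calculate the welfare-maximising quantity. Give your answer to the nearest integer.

Social marginal cost = private MC + MEC = 39 + Q.
Set SMC = demand: 39 + Q = 54 - Q → Q* = 7.5000.

Q* = 8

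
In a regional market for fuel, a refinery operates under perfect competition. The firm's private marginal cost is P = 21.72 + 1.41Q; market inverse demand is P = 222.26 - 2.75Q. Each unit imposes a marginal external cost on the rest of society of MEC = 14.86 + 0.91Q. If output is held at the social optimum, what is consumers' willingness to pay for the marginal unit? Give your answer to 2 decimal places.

Social marginal cost = private MC + MEC = 36.58 + 2.32Q.
Set SMC = demand: 36.58 + 2.32Q = 222.26 - 2.75Q → Q* = 36.6233.
Consumer price on the demand curve at Q*: 222.26 − 2.75×36.6233 = 121.5459.

P = 121.55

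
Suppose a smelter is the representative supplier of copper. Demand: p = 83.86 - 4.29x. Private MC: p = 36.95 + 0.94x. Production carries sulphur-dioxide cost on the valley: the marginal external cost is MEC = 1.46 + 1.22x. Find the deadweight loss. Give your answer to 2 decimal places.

DWL = 11.92

Market equilibrium (private): 36.95 + 0.94x = 83.86 - 4.29x → x_m = 8.9694.
Social marginal cost = private MC + MEC = 38.41 + 2.16x.
Set SMC = demand: 38.41 + 2.16x = 83.86 - 4.29x → x* = 7.0465.
The loss is the area between SMC and demand from x* to x_m; with linear curves that's a triangle of height MEC(x_m).
DWL = ½ × 1.9229 × 12.4027 = 11.9246.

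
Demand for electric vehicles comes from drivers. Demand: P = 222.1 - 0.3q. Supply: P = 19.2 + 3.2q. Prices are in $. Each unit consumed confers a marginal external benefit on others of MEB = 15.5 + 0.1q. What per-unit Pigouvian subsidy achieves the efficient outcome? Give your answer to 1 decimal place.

subsidy = $21.9 per unit

Social marginal benefit = demand + MEB = 237.6 - 0.2q.
Set SMB = MC: 237.6 - 0.2q = 19.2 + 3.2q → q* = 64.2353.
The Pigouvian subsidy equals MEB at q*: 15.5 + 0.1×64.2353 = 21.9235.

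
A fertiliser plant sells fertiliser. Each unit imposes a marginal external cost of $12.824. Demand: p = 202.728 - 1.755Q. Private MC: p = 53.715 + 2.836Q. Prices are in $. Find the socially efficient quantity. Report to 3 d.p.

Q* = 29.664

Social marginal cost = private MC + MEC = 66.539 + 2.836Q.
Set SMC = demand: 66.539 + 2.836Q = 202.728 - 1.755Q → Q* = 29.6643.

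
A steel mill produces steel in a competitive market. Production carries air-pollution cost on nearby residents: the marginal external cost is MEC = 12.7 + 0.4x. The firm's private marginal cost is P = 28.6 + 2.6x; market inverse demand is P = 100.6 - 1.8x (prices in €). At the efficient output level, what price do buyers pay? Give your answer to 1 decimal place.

Social marginal cost = private MC + MEC = 41.3 + 3.0x.
Set SMC = demand: 41.3 + 3.0x = 100.6 - 1.8x → x* = 12.3542.
Consumer price on the demand curve at x*: 100.6 − 1.8×12.3542 = 78.3624.

P = €78.4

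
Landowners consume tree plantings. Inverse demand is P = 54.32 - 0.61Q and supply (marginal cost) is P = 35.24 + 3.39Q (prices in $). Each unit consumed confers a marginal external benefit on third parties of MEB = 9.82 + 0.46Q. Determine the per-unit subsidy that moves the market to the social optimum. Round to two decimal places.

subsidy = $13.58 per unit

Social marginal benefit = demand + MEB = 64.14 - 0.15Q.
Set SMB = MC: 64.14 - 0.15Q = 35.24 + 3.39Q → Q* = 8.1638.
The Pigouvian subsidy equals MEB at Q*: 9.82 + 0.46×8.1638 = 13.5753.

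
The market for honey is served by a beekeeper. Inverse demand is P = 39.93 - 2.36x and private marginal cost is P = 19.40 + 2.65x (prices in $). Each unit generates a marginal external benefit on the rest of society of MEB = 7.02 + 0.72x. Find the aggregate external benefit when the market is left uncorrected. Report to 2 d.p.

$34.81

Market equilibrium (private): 19.40 + 2.65x = 39.93 - 2.36x → x_m = 4.0978.
Total external benefit = ∫₀^{x_m} (7.02 + 0.72x) dx = 7.02×4.0978 + ½×0.72×4.0978² = 34.8117.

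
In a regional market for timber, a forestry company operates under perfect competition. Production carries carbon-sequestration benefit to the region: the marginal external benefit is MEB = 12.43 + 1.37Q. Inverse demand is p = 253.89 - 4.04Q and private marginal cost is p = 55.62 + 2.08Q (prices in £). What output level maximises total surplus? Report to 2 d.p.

Q* = 44.36

Social marginal cost = private MC − MEB = 43.19 + 0.71Q.
Set SMC = demand: 43.19 + 0.71Q = 253.89 - 4.04Q → Q* = 44.3579.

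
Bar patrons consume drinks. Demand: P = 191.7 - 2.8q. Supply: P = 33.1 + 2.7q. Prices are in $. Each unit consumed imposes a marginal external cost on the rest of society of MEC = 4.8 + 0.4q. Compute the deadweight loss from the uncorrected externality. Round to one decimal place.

DWL = $22.6

Market equilibrium (private): 33.1 + 2.7q = 191.7 - 2.8q → q_m = 28.8364.
Social marginal benefit = demand − MEC = 186.9 - 3.2q.
Set SMB = MC: 186.9 - 3.2q = 33.1 + 2.7q → q* = 26.0678.
Between q* and q_m the wedge MC − SMB runs linearly from 0 to MEC(q_m), so the loss is a triangle.
DWL = ½ × 2.7686 × 16.3345 = 22.6118.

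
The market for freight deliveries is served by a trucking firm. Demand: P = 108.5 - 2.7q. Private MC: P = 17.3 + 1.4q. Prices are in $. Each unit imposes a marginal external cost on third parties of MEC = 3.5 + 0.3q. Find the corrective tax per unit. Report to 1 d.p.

tax = $9.5 per unit

Social marginal cost = private MC + MEC = 20.8 + 1.7q.
Set SMC = demand: 20.8 + 1.7q = 108.5 - 2.7q → q* = 19.9318.
The Pigouvian tax equals MEC at q*: 3.5 + 0.3×19.9318 = 9.4795.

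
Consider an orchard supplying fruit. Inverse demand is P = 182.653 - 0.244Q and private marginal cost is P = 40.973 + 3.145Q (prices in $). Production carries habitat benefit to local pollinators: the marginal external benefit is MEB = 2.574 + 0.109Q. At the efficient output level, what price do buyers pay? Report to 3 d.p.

P = $171.922

Social marginal cost = private MC − MEB = 38.399 + 3.036Q.
Set SMC = demand: 38.399 + 3.036Q = 182.653 - 0.244Q → Q* = 43.9799.
Consumer price on the demand curve at Q*: 182.653 − 0.244×43.9799 = 171.9219.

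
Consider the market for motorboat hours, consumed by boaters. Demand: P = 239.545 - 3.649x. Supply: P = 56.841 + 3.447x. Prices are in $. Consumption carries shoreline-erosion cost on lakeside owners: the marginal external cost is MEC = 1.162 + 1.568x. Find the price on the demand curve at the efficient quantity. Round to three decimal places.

P = $163.085

Social marginal benefit = demand − MEC = 238.383 - 5.217x.
Set SMB = MC: 238.383 - 5.217x = 56.841 + 3.447x → x* = 20.9536.
Consumer price on the demand curve at x*: 239.545 − 3.649×20.9536 = 163.0853.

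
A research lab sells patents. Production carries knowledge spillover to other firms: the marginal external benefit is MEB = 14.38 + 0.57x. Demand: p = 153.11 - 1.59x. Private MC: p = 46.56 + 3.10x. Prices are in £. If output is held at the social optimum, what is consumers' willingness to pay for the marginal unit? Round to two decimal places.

Social marginal cost = private MC − MEB = 32.18 + 2.53x.
Set SMC = demand: 32.18 + 2.53x = 153.11 - 1.59x → x* = 29.3519.
Consumer price on the demand curve at x*: 153.11 − 1.59×29.3519 = 106.4405.

P = £106.44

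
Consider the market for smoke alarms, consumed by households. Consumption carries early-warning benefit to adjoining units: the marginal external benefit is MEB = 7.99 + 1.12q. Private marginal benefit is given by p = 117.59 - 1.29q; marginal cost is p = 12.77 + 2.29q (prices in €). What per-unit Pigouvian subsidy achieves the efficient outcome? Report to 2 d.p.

subsidy = €59.35 per unit

Social marginal benefit = demand + MEB = 125.58 - 0.17q.
Set SMB = MC: 125.58 - 0.17q = 12.77 + 2.29q → q* = 45.8577.
The Pigouvian subsidy equals MEB at q*: 7.99 + 1.12×45.8577 = 59.3506.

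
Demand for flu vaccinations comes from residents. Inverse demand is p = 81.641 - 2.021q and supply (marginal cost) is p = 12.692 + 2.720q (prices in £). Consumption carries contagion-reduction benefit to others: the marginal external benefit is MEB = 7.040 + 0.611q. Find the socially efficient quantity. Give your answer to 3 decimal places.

q* = 18.399

Social marginal benefit = demand + MEB = 88.681 - 1.410q.
Set SMB = MC: 88.681 - 1.410q = 12.692 + 2.720q → q* = 18.3993.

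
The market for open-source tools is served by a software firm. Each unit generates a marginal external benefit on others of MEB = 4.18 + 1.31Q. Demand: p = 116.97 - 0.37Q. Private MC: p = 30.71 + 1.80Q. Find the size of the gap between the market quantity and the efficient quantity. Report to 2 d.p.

65.41 units

Market equilibrium (private): 30.71 + 1.80Q = 116.97 - 0.37Q → Q_m = 39.7512.
Social marginal cost = private MC − MEB = 26.53 + 0.49Q.
Set SMC = demand: 26.53 + 0.49Q = 116.97 - 0.37Q → Q* = 105.1628.
Gap = |39.7512 − 105.1628| = 65.4116.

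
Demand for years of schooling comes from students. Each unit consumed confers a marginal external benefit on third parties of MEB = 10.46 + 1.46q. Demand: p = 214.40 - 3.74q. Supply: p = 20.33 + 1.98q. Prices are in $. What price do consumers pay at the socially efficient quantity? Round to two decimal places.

Social marginal benefit = demand + MEB = 224.86 - 2.28q.
Set SMB = MC: 224.86 - 2.28q = 20.33 + 1.98q → q* = 48.0117.
Consumer price on the demand curve at q*: 214.40 − 3.74×48.0117 = 34.8362.

P = $34.84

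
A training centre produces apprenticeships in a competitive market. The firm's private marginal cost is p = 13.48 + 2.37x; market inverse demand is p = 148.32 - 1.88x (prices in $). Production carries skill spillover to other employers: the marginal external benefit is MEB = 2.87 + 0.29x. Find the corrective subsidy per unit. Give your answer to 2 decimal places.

subsidy = $12.95 per unit

Social marginal cost = private MC − MEB = 10.61 + 2.08x.
Set SMC = demand: 10.61 + 2.08x = 148.32 - 1.88x → x* = 34.7753.
The Pigouvian subsidy equals MEB at x*: 2.87 + 0.29×34.7753 = 12.9548.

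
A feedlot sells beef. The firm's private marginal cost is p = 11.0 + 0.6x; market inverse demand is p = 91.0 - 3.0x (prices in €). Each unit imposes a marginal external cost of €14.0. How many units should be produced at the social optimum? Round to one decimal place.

Social marginal cost = private MC + MEC = 25.0 + 0.6x.
Set SMC = demand: 25.0 + 0.6x = 91.0 - 3.0x → x* = 18.3333.

x* = 18.3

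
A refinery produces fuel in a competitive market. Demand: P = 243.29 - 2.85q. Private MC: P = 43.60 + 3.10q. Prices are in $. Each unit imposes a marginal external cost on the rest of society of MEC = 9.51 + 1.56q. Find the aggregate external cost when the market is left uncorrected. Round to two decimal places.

Market equilibrium (private): 43.60 + 3.10q = 243.29 - 2.85q → q_m = 33.5613.
Total external cost = ∫₀^{q_m} (9.51 + 1.56q) dq = 9.51×33.5613 + ½×1.56×33.5613² = 1197.7294.

$1197.73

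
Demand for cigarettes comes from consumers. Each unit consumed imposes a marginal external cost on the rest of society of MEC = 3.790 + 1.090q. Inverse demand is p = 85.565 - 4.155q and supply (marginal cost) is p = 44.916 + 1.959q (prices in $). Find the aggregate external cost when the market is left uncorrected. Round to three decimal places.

Market equilibrium (private): 44.916 + 1.959q = 85.565 - 4.155q → q_m = 6.6485.
Total external cost = ∫₀^{q_m} (3.790 + 1.090q) dq = 3.790×6.6485 + ½×1.090×6.6485² = 49.2882.

$49.288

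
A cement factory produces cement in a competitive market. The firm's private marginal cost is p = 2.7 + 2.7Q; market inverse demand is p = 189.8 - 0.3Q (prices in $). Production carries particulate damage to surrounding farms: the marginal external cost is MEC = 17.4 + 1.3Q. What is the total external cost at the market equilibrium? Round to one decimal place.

$3613.4

Market equilibrium (private): 2.7 + 2.7Q = 189.8 - 0.3Q → Q_m = 62.3667.
Total external cost = ∫₀^{Q_m} (17.4 + 1.3Q) dQ = 17.4×62.3667 + ½×1.3×62.3667² = 3613.4240.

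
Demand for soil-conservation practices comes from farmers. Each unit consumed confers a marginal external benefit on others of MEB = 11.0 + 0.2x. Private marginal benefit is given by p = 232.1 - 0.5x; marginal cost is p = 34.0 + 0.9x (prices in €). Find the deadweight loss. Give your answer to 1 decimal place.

DWL = €643.5

Market equilibrium (private): 34.0 + 0.9x = 232.1 - 0.5x → x_m = 141.5000.
Social marginal benefit = demand + MEB = 243.1 - 0.3x.
Set SMB = MC: 243.1 - 0.3x = 34.0 + 0.9x → x* = 174.2500.
The loss is the area between SMB and MC from x* to x_m; with linear curves that's a triangle of height MEB(x_m).
DWL = ½ × 32.7500 × 39.3000 = 643.5375.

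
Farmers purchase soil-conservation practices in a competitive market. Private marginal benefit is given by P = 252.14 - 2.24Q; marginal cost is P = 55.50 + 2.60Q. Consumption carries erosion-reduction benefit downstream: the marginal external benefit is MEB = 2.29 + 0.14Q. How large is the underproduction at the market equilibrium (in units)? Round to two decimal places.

Market equilibrium (private): 55.50 + 2.60Q = 252.14 - 2.24Q → Q_m = 40.6281.
Social marginal benefit = demand + MEB = 254.43 - 2.10Q.
Set SMB = MC: 254.43 - 2.10Q = 55.50 + 2.60Q → Q* = 42.3255.
Gap = |40.6281 − 42.3255| = 1.6974.

1.70 units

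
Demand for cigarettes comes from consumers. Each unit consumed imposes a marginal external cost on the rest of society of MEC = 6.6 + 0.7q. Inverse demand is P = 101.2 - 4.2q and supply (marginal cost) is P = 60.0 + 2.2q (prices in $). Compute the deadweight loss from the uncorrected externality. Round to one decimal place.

DWL = $8.7

Market equilibrium (private): 60.0 + 2.2q = 101.2 - 4.2q → q_m = 6.4375.
Social marginal benefit = demand − MEC = 94.6 - 4.9q.
Set SMB = MC: 94.6 - 4.9q = 60.0 + 2.2q → q* = 4.8732.
The welfare-loss triangle has base |q_m − q*| and height MEC(q_m) (the vertical gap between SMB and MC is zero at q* and MEC at q_m).
DWL = ½ × 1.5643 × 11.1063 = 8.6868.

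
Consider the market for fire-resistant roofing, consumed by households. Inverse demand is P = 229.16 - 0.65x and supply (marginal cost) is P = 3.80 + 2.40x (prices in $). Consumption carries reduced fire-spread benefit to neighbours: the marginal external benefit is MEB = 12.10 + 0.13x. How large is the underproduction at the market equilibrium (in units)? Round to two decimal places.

7.43 units

Market equilibrium (private): 3.80 + 2.40x = 229.16 - 0.65x → x_m = 73.8885.
Social marginal benefit = demand + MEB = 241.26 - 0.52x.
Set SMB = MC: 241.26 - 0.52x = 3.80 + 2.40x → x* = 81.3219.
Gap = |73.8885 − 81.3219| = 7.4334.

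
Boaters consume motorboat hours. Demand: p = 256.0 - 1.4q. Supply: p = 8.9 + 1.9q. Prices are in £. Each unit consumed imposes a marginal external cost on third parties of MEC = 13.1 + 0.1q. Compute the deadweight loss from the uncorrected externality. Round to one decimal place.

DWL = £62.3

Market equilibrium (private): 8.9 + 1.9q = 256.0 - 1.4q → q_m = 74.8788.
Social marginal benefit = demand − MEC = 242.9 - 1.5q.
Set SMB = MC: 242.9 - 1.5q = 8.9 + 1.9q → q* = 68.8235.
The welfare-loss triangle has base |q_m − q*| and height MEC(q_m) (the vertical gap between SMB and MC is zero at q* and MEC at q_m).
DWL = ½ × 6.0553 × 20.5879 = 62.3330.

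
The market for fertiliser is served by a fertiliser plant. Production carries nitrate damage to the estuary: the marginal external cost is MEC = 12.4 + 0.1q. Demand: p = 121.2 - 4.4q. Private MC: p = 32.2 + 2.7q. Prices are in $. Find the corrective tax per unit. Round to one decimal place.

Social marginal cost = private MC + MEC = 44.6 + 2.8q.
Set SMC = demand: 44.6 + 2.8q = 121.2 - 4.4q → q* = 10.6389.
The Pigouvian tax equals MEC at q*: 12.4 + 0.1×10.6389 = 13.4639.

tax = $13.5 per unit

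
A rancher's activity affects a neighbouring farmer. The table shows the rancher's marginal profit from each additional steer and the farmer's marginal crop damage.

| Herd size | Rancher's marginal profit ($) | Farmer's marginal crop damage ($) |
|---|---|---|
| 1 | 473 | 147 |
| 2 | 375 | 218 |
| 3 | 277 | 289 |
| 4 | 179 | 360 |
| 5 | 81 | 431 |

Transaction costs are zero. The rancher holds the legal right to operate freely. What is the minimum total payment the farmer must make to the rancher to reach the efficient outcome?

Left alone the rancher would choose level 5 (marginal profit stays positive).
Efficient level: k* = 2 (marginal profit ≥ marginal crop damage through 2).
The farmer must at least cover the rancher's forgone profit from cutting 5→2: 277 + 179 + 81 = 537.

$537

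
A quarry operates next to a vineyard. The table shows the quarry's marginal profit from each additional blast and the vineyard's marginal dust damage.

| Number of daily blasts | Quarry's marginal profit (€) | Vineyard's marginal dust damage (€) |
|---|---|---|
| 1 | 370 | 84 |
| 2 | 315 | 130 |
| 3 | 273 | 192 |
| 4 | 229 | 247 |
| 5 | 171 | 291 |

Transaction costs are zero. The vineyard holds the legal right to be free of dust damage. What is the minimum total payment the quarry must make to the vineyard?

Efficient level: marginal profit ≥ marginal dust damage through level 3, so k* = 3.
With the vineyard holding the right, the quarry must at least compensate total damage at k*: 84 + 130 + 192 = 406.

€406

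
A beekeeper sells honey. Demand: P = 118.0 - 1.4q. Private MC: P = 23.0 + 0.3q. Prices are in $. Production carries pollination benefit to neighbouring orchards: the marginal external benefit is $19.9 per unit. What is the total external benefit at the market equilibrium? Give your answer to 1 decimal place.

Market equilibrium (private): 23.0 + 0.3q = 118.0 - 1.4q → q_m = 55.8824.
Total external benefit = MEB × q_m = 19.9 × 55.8824 = 1112.0598.

$1112.1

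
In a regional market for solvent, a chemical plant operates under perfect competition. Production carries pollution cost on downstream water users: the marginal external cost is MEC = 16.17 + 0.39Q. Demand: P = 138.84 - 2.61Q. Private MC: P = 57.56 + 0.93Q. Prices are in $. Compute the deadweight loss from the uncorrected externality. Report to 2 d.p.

DWL = $80.31

Market equilibrium (private): 57.56 + 0.93Q = 138.84 - 2.61Q → Q_m = 22.9605.
Social marginal cost = private MC + MEC = 73.73 + 1.32Q.
Set SMC = demand: 73.73 + 1.32Q = 138.84 - 2.61Q → Q* = 16.5674.
The welfare-loss triangle has base |Q_m − Q*| and height MEC(Q_m) (the vertical gap between SMC and demand is zero at Q* and MEC at Q_m).
DWL = ½ × 6.3931 × 25.1246 = 80.3120.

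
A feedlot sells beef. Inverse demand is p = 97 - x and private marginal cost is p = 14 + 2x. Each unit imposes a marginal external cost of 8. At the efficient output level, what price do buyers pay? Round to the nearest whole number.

Social marginal cost = private MC + MEC = 22 + 2x.
Set SMC = demand: 22 + 2x = 97 - x → x* = 25.0000.
Consumer price on the demand curve at x*: 97 − 1×25.0000 = 72.0000.

P = 72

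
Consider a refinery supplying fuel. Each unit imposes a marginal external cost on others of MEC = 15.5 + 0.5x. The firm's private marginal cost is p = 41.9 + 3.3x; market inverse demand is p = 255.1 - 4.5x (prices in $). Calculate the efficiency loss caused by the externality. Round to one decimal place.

Market equilibrium (private): 41.9 + 3.3x = 255.1 - 4.5x → x_m = 27.3333.
Social marginal cost = private MC + MEC = 57.4 + 3.8x.
Set SMC = demand: 57.4 + 3.8x = 255.1 - 4.5x → x* = 23.8193.
Height of the DWL triangle at x_m is SMC(x_m) − demand(x_m) = MEC(x_m) = 29.1667.
DWL = ½ × 3.5140 × 29.1667 = 51.2459.

DWL = $51.2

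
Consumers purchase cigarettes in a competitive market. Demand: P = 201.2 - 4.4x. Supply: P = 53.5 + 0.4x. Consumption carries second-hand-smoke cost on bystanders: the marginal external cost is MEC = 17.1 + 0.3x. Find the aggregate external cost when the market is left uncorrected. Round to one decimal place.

Market equilibrium (private): 53.5 + 0.4x = 201.2 - 4.4x → x_m = 30.7708.
Total external cost = ∫₀^{x_m} (17.1 + 0.3x) dx = 17.1×30.7708 + ½×0.3×30.7708² = 668.2070.

668.2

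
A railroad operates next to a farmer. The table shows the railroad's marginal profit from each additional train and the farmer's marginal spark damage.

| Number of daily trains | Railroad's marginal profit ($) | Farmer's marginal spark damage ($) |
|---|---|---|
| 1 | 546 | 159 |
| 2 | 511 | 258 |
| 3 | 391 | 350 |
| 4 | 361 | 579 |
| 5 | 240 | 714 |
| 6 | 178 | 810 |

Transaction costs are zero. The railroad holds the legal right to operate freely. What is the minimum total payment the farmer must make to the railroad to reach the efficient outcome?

$779

Left alone the railroad would choose level 6 (marginal profit stays positive).
Efficient level: k* = 3 (marginal profit ≥ marginal spark damage through 3).
The farmer must at least cover the railroad's forgone profit from cutting 6→3: 361 + 240 + 178 = 779.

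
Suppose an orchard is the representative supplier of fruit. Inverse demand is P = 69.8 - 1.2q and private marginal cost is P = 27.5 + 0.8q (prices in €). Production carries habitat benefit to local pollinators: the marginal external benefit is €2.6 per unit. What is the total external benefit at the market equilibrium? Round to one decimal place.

€55.0

Market equilibrium (private): 27.5 + 0.8q = 69.8 - 1.2q → q_m = 21.1500.
Total external benefit = MEB × q_m = 2.6 × 21.1500 = 54.9900.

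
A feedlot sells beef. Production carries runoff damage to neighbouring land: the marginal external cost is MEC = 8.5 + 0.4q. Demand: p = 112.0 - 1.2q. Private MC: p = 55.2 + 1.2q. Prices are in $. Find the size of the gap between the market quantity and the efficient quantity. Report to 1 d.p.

6.4 units

Market equilibrium (private): 55.2 + 1.2q = 112.0 - 1.2q → q_m = 23.6667.
Social marginal cost = private MC + MEC = 63.7 + 1.6q.
Set SMC = demand: 63.7 + 1.6q = 112.0 - 1.2q → q* = 17.2500.
Gap = |23.6667 − 17.2500| = 6.4167.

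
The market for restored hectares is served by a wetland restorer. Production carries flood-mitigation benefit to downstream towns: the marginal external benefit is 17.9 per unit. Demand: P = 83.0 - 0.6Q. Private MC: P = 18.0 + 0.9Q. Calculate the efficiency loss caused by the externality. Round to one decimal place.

Market equilibrium (private): 18.0 + 0.9Q = 83.0 - 0.6Q → Q_m = 43.3333.
Social marginal cost = private MC − MEB = 0.1 + 0.9Q.
Set SMC = demand: 0.1 + 0.9Q = 83.0 - 0.6Q → Q* = 55.2667.
The welfare-loss triangle has base |Q_m − Q*| and height MEB(Q_m) (the vertical gap between SMC and demand is zero at Q* and MEB at Q_m).
DWL = ½ × 11.9334 × 17.9000 = 106.8039.

DWL = 106.8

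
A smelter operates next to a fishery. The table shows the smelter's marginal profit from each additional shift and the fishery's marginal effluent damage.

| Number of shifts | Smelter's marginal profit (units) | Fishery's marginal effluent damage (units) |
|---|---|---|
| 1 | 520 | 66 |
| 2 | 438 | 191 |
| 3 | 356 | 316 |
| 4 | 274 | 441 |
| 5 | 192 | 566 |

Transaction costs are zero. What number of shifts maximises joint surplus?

Bargaining reaches the level where marginal profit last exceeds marginal effluent damage.
That holds through level 3 (356 ≥ 316) but not at 4 (274 < 441).

3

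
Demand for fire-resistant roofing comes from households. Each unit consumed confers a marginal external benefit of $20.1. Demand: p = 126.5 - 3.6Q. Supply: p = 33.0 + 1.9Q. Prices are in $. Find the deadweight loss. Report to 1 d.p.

DWL = $36.7

Market equilibrium (private): 33.0 + 1.9Q = 126.5 - 3.6Q → Q_m = 17.0000.
Social marginal benefit = demand + MEB = 146.6 - 3.6Q.
Set SMB = MC: 146.6 - 3.6Q = 33.0 + 1.9Q → Q* = 20.6545.
Height of the DWL triangle at Q_m is SMB(Q_m) − MC(Q_m) = MEB(Q_m) = 20.1000.
DWL = ½ × 3.6545 × 20.1000 = 36.7277.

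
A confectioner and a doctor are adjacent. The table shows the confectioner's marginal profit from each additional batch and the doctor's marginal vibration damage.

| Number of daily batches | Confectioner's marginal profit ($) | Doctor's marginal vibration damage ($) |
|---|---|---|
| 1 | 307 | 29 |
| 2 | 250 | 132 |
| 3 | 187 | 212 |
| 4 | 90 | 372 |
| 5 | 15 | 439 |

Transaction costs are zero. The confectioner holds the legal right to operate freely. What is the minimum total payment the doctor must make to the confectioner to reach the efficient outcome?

$292

Left alone the confectioner would choose level 5 (marginal profit stays positive).
Efficient level: k* = 2 (marginal profit ≥ marginal vibration damage through 2).
The doctor must at least cover the confectioner's forgone profit from cutting 5→2: 187 + 90 + 15 = 292.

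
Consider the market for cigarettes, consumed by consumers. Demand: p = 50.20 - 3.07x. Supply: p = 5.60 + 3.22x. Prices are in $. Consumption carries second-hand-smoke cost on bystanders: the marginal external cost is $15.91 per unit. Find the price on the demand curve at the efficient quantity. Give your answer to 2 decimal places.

P = $36.20

Social marginal benefit = demand − MEC = 34.29 - 3.07x.
Set SMB = MC: 34.29 - 3.07x = 5.60 + 3.22x → x* = 4.5612.
Consumer price on the demand curve at x*: 50.20 − 3.07×4.5612 = 36.1971.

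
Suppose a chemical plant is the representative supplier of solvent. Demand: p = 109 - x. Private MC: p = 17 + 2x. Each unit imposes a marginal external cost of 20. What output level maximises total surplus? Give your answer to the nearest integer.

x* = 24

Social marginal cost = private MC + MEC = 37 + 2x.
Set SMC = demand: 37 + 2x = 109 - x → x* = 24.0000.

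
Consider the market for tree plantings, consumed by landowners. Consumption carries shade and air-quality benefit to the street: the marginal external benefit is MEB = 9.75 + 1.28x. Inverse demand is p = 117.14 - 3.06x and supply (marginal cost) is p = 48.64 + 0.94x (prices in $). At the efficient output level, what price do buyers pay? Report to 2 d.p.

P = $29.11

Social marginal benefit = demand + MEB = 126.89 - 1.78x.
Set SMB = MC: 126.89 - 1.78x = 48.64 + 0.94x → x* = 28.7684.
Consumer price on the demand curve at x*: 117.14 − 3.06×28.7684 = 29.1087.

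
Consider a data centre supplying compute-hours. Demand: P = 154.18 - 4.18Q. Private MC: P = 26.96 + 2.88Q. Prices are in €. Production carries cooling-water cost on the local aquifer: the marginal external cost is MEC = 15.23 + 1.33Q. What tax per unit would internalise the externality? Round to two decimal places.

Social marginal cost = private MC + MEC = 42.19 + 4.21Q.
Set SMC = demand: 42.19 + 4.21Q = 154.18 - 4.18Q → Q* = 13.3480.
The Pigouvian tax equals MEC at Q*: 15.23 + 1.33×13.3480 = 32.9828.

tax = €32.98 per unit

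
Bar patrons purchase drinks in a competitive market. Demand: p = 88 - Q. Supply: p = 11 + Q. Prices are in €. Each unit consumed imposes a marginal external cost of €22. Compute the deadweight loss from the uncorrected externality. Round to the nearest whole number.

DWL = €121

Market equilibrium (private): 11 + Q = 88 - Q → Q_m = 38.5000.
Social marginal benefit = demand − MEC = 66 - Q.
Set SMB = MC: 66 - Q = 11 + Q → Q* = 27.5000.
The welfare-loss triangle has base |Q_m − Q*| and height MEC(Q_m) (the vertical gap between SMB and MC is zero at Q* and MEC at Q_m).
DWL = ½ × 11.0000 × 22.0000 = 121.0000.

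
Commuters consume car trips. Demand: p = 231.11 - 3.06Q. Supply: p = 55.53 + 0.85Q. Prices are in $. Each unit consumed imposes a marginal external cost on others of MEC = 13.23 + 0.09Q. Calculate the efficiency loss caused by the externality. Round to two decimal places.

Market equilibrium (private): 55.53 + 0.85Q = 231.11 - 3.06Q → Q_m = 44.9054.
Social marginal benefit = demand − MEC = 217.88 - 3.15Q.
Set SMB = MC: 217.88 - 3.15Q = 55.53 + 0.85Q → Q* = 40.5875.
Between Q* and Q_m the wedge MC − SMB runs linearly from 0 to MEC(Q_m), so the loss is a triangle.
DWL = ½ × 4.3179 × 17.2715 = 37.2883.

DWL = $37.29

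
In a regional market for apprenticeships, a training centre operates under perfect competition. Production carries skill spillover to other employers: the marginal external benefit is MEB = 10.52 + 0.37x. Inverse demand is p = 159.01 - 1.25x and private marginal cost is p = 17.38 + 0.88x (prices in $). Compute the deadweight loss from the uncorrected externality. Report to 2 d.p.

Market equilibrium (private): 17.38 + 0.88x = 159.01 - 1.25x → x_m = 66.4930.
Social marginal cost = private MC − MEB = 6.86 + 0.51x.
Set SMC = demand: 6.86 + 0.51x = 159.01 - 1.25x → x* = 86.4489.
The loss is the area between SMC and demand from x* to x_m; with linear curves that's a triangle of height MEB(x_m).
DWL = ½ × 19.9559 × 35.1224 = 350.4496.

DWL = $350.45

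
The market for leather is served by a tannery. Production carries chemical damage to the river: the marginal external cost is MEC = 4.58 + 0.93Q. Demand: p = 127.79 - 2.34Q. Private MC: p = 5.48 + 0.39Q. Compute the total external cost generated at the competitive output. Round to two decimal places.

Market equilibrium (private): 5.48 + 0.39Q = 127.79 - 2.34Q → Q_m = 44.8022.
Total external cost = ∫₀^{Q_m} (4.58 + 0.93Q) dQ = 4.58×44.8022 + ½×0.93×44.8022² = 1138.5593.

1138.56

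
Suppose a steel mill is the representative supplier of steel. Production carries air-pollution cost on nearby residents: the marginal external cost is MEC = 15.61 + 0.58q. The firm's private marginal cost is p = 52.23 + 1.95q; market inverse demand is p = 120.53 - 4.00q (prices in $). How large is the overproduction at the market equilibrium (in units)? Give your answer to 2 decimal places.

3.41 units

Market equilibrium (private): 52.23 + 1.95q = 120.53 - 4.00q → q_m = 11.4790.
Social marginal cost = private MC + MEC = 67.84 + 2.53q.
Set SMC = demand: 67.84 + 2.53q = 120.53 - 4.00q → q* = 8.0689.
Gap = |11.4790 − 8.0689| = 3.4101.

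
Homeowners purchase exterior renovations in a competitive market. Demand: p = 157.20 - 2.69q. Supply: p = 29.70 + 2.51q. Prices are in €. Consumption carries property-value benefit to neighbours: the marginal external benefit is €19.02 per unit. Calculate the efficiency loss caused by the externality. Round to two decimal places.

Market equilibrium (private): 29.70 + 2.51q = 157.20 - 2.69q → q_m = 24.5192.
Social marginal benefit = demand + MEB = 176.22 - 2.69q.
Set SMB = MC: 176.22 - 2.69q = 29.70 + 2.51q → q* = 28.1769.
Between q* and q_m the wedge SMB − MC runs linearly from 0 to MEB(q_m), so the loss is a triangle.
DWL = ½ × 3.6577 × 19.0200 = 34.7847.

DWL = €34.78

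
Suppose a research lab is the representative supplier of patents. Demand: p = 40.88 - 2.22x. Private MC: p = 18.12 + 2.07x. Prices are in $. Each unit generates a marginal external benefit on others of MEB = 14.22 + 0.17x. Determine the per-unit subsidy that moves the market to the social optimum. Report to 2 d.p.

Social marginal cost = private MC − MEB = 3.90 + 1.90x.
Set SMC = demand: 3.90 + 1.90x = 40.88 - 2.22x → x* = 8.9757.
The Pigouvian subsidy equals MEB at x*: 14.22 + 0.17×8.9757 = 15.7459.

subsidy = $15.75 per unit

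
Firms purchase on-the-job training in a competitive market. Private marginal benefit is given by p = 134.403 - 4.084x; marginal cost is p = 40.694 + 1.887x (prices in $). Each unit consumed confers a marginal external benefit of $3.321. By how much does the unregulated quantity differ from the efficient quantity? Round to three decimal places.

0.556 units

Market equilibrium (private): 40.694 + 1.887x = 134.403 - 4.084x → x_m = 15.6940.
Social marginal benefit = demand + MEB = 137.724 - 4.084x.
Set SMB = MC: 137.724 - 4.084x = 40.694 + 1.887x → x* = 16.2502.
Gap = |15.6940 − 16.2502| = 0.5562.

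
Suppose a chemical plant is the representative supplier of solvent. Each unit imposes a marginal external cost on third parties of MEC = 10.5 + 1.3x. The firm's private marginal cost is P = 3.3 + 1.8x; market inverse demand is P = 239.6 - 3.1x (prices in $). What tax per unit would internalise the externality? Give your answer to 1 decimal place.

Social marginal cost = private MC + MEC = 13.8 + 3.1x.
Set SMC = demand: 13.8 + 3.1x = 239.6 - 3.1x → x* = 36.4194.
The Pigouvian tax equals MEC at x*: 10.5 + 1.3×36.4194 = 57.8452.

tax = $57.8 per unit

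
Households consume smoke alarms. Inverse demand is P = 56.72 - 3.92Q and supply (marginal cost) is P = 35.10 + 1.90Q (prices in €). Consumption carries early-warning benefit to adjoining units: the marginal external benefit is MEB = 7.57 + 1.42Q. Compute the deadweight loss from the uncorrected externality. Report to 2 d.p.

Market equilibrium (private): 35.10 + 1.90Q = 56.72 - 3.92Q → Q_m = 3.7148.
Social marginal benefit = demand + MEB = 64.29 - 2.50Q.
Set SMB = MC: 64.29 - 2.50Q = 35.10 + 1.90Q → Q* = 6.6341.
The welfare-loss triangle has base |Q_m − Q*| and height MEB(Q_m) (the vertical gap between SMB and MC is zero at Q* and MEB at Q_m).
DWL = ½ × 2.9193 × 12.8450 = 18.7492.

DWL = €18.75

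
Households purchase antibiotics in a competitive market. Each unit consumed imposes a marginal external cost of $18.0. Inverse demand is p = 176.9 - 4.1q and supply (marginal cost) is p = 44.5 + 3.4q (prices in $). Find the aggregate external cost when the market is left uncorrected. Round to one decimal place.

$317.8

Market equilibrium (private): 44.5 + 3.4q = 176.9 - 4.1q → q_m = 17.6533.
Total external cost = MEC × q_m = 18.0 × 17.6533 = 317.7594.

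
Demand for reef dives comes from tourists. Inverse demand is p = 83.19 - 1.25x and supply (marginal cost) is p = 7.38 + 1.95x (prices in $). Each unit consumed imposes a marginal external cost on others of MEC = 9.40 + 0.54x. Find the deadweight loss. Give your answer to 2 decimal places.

DWL = $65.85

Market equilibrium (private): 7.38 + 1.95x = 83.19 - 1.25x → x_m = 23.6906.
Social marginal benefit = demand − MEC = 73.79 - 1.79x.
Set SMB = MC: 73.79 - 1.79x = 7.38 + 1.95x → x* = 17.7567.
The loss is the area between SMB and MC from x* to x_m; with linear curves that's a triangle of height MEC(x_m).
DWL = ½ × 5.9339 × 22.1929 = 65.8452.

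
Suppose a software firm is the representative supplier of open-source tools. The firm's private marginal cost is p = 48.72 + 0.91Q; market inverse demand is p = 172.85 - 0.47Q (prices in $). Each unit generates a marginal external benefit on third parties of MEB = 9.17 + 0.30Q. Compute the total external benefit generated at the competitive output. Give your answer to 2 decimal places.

$2038.47

Market equilibrium (private): 48.72 + 0.91Q = 172.85 - 0.47Q → Q_m = 89.9493.
Total external benefit = ∫₀^{Q_m} (9.17 + 0.30Q) dQ = 9.17×89.9493 + ½×0.30×89.9493² = 2038.4666.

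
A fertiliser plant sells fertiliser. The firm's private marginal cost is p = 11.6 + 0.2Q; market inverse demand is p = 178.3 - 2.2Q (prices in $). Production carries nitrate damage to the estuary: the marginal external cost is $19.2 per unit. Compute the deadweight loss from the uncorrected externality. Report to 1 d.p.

DWL = $76.8

Market equilibrium (private): 11.6 + 0.2Q = 178.3 - 2.2Q → Q_m = 69.4583.
Social marginal cost = private MC + MEC = 30.8 + 0.2Q.
Set SMC = demand: 30.8 + 0.2Q = 178.3 - 2.2Q → Q* = 61.4583.
The loss is the area between SMC and demand from Q* to Q_m; with linear curves that's a triangle of height MEC(Q_m).
DWL = ½ × 8.0000 × 19.2000 = 76.8000.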